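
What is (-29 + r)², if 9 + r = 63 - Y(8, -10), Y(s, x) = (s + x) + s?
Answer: 361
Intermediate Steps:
Y(s, x) = x + 2*s
r = 48 (r = -9 + (63 - (-10 + 2*8)) = -9 + (63 - (-10 + 16)) = -9 + (63 - 1*6) = -9 + (63 - 6) = -9 + 57 = 48)
(-29 + r)² = (-29 + 48)² = 19² = 361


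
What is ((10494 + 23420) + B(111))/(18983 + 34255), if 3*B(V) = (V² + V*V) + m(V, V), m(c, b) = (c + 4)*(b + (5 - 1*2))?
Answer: 23249/26619 ≈ 0.87340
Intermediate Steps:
m(c, b) = (3 + b)*(4 + c) (m(c, b) = (4 + c)*(b + (5 - 2)) = (4 + c)*(b + 3) = (4 + c)*(3 + b) = (3 + b)*(4 + c))
B(V) = 4 + V² + 7*V/3 (B(V) = ((V² + V*V) + (12 + 3*V + 4*V + V*V))/3 = ((V² + V²) + (12 + 3*V + 4*V + V²))/3 = (2*V² + (12 + V² + 7*V))/3 = (12 + 3*V² + 7*V)/3 = 4 + V² + 7*V/3)
((10494 + 23420) + B(111))/(18983 + 34255) = ((10494 + 23420) + (4 + 111² + (7/3)*111))/(18983 + 34255) = (33914 + (4 + 12321 + 259))/53238 = (33914 + 12584)*(1/53238) = 46498*(1/53238) = 23249/26619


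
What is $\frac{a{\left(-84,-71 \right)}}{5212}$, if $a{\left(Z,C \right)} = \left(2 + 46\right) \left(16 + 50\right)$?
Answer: $\frac{792}{1303} \approx 0.60783$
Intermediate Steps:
$a{\left(Z,C \right)} = 3168$ ($a{\left(Z,C \right)} = 48 \cdot 66 = 3168$)
$\frac{a{\left(-84,-71 \right)}}{5212} = \frac{3168}{5212} = 3168 \cdot \frac{1}{5212} = \frac{792}{1303}$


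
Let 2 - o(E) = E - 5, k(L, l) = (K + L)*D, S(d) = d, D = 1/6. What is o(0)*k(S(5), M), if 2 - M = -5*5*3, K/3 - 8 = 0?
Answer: 203/6 ≈ 33.833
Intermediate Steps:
K = 24 (K = 24 + 3*0 = 24 + 0 = 24)
D = ⅙ ≈ 0.16667
M = 77 (M = 2 - (-5*5)*3 = 2 - (-25)*3 = 2 - 1*(-75) = 2 + 75 = 77)
k(L, l) = 4 + L/6 (k(L, l) = (24 + L)*(⅙) = 4 + L/6)
o(E) = 7 - E (o(E) = 2 - (E - 5) = 2 - (-5 + E) = 2 + (5 - E) = 7 - E)
o(0)*k(S(5), M) = (7 - 1*0)*(4 + (⅙)*5) = (7 + 0)*(4 + ⅚) = 7*(29/6) = 203/6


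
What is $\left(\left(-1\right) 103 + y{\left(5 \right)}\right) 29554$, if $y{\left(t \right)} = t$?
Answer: $-2896292$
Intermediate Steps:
$\left(\left(-1\right) 103 + y{\left(5 \right)}\right) 29554 = \left(\left(-1\right) 103 + 5\right) 29554 = \left(-103 + 5\right) 29554 = \left(-98\right) 29554 = -2896292$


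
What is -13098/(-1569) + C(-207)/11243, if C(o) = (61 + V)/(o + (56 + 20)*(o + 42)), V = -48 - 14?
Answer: 625711199209/74953494483 ≈ 8.3480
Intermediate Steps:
V = -62
C(o) = -1/(3192 + 77*o) (C(o) = (61 - 62)/(o + (56 + 20)*(o + 42)) = -1/(o + 76*(42 + o)) = -1/(o + (3192 + 76*o)) = -1/(3192 + 77*o))
-13098/(-1569) + C(-207)/11243 = -13098/(-1569) - 1/(3192 + 77*(-207))/11243 = -13098*(-1/1569) - 1/(3192 - 15939)*(1/11243) = 4366/523 - 1/(-12747)*(1/11243) = 4366/523 - 1*(-1/12747)*(1/11243) = 4366/523 + (1/12747)*(1/11243) = 4366/523 + 1/143314521 = 625711199209/74953494483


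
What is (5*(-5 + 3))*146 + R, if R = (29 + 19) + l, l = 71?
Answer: -1341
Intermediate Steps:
R = 119 (R = (29 + 19) + 71 = 48 + 71 = 119)
(5*(-5 + 3))*146 + R = (5*(-5 + 3))*146 + 119 = (5*(-2))*146 + 119 = -10*146 + 119 = -1460 + 119 = -1341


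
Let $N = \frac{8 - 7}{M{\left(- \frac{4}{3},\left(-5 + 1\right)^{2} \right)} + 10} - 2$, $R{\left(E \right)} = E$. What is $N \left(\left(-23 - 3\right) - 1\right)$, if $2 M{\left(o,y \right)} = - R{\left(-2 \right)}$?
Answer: $\frac{567}{11} \approx 51.545$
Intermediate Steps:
$M{\left(o,y \right)} = 1$ ($M{\left(o,y \right)} = \frac{\left(-1\right) \left(-2\right)}{2} = \frac{1}{2} \cdot 2 = 1$)
$N = - \frac{21}{11}$ ($N = \frac{8 - 7}{1 + 10} - 2 = 1 \cdot \frac{1}{11} - 2 = \frac{1}{11} - 2 = - \frac{21}{11} \approx -1.9091$)
$N \left(\left(-23 - 3\right) - 1\right) = - \frac{21 \left(\left(-23 - 3\right) - 1\right)}{11} = - \frac{21 \left(-26 - 1\right)}{11} = \left(- \frac{21}{11}\right) \left(-27\right) = \frac{567}{11}$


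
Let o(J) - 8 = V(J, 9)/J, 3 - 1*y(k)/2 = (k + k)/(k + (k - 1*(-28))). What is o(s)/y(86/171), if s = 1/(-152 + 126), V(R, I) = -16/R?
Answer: -6700960/3677 ≈ -1822.4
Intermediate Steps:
y(k) = 6 - 4*k/(28 + 2*k) (y(k) = 6 - 2*(k + k)/(k + (k - 1*(-28))) = 6 - 2*2*k/(k + (k + 28)) = 6 - 2*2*k/(k + (28 + k)) = 6 - 2*2*k/(28 + 2*k) = 6 - 4*k/(28 + 2*k))
s = -1/26 (s = 1/(-26) = -1/26 ≈ -0.038462)
o(J) = 8 - 16/J² (o(J) = 8 + (-16/J)/J = 8 - 16/J²)
o(s)/y(86/171) = (8 - 16/(-1/26)²)/((4*(21 + 86/171)/(14 + 86/171))) = (8 - 16*676)/((4*(21 + 86*(1/171))/(14 + 86*(1/171)))) = (8 - 10816)/((4*(21 + 86/171)/(14 + 86/171))) = -10808/(4*(3677/171)/(2480/171)) = -10808/(4*(171/2480)*(3677/171)) = -10808/3677/620 = -10808*620/3677 = -6700960/3677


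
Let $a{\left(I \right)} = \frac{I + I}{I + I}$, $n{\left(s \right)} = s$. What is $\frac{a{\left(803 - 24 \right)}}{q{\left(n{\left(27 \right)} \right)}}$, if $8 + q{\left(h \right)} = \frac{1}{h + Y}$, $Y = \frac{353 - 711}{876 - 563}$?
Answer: $- \frac{8093}{64431} \approx -0.12561$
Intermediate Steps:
$Y = - \frac{358}{313} \approx -1.1438$
$q{\left(h \right)} = -8 + \frac{1}{- \frac{358}{313} + h}$ ($q{\left(h \right)} = -8 + \frac{1}{h - \frac{358}{313}} = -8 + \frac{1}{- \frac{358}{313} + h}$)
$a{\left(I \right)} = 1$ ($a{\left(I \right)} = \frac{2 I}{2 I} = 2 I \frac{1}{2 I} = 1$)
$\frac{a{\left(803 - 24 \right)}}{q{\left(n{\left(27 \right)} \right)}} = 1 \frac{1}{\frac{1}{-358 + 313 \cdot 27} \left(3177 - 67608\right)} = 1 \frac{1}{\frac{1}{-358 + 8451} \left(3177 - 67608\right)} = 1 \frac{1}{\frac{1}{8093} \left(-64431\right)} = 1 \frac{1}{- \frac{64431}{8093}} = 1 \left(- \frac{8093}{64431}\right) = - \frac{8093}{64431}$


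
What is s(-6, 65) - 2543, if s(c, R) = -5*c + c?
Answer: -2519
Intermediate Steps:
s(c, R) = -4*c
s(-6, 65) - 2543 = -4*(-6) - 2543 = 24 - 2543 = -2519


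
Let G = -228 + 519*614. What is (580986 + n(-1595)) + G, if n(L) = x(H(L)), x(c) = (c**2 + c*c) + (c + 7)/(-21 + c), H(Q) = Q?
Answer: 2418939893/404 ≈ 5.9875e+6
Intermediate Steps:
x(c) = 2*c**2 + (7 + c)/(-21 + c) (x(c) = (c**2 + c**2) + (7 + c)/(-21 + c) = 2*c**2 + (7 + c)/(-21 + c))
G = 318438 (G = -228 + 318666 = 318438)
n(L) = (7 + L - 42*L**2 + 2*L**3)/(-21 + L)
(580986 + n(-1595)) + G = (580986 + (7 - 1595 - 42*(-1595)**2 + 2*(-1595)**3)/(-21 - 1595)) + 318438 = (580986 + (7 - 1595 - 42*2544025 + 2*(-4057719875))/(-1616)) + 318438 = (580986 - (7 - 1595 - 106849050 - 8115439750)/1616) + 318438 = (580986 - 1/1616*(-8222290388)) + 318438 = (580986 + 2055572597/404) + 318438 = 2290290941/404 + 318438 = 2418939893/404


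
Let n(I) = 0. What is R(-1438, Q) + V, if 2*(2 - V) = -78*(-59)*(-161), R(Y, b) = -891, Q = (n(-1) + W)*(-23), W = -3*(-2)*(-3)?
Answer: 369572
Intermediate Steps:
W = -18 (W = 6*(-3) = -18)
Q = 414 (Q = (0 - 18)*(-23) = -18*(-23) = 414)
V = 370463 (V = 2 - (-78*(-59))*(-161)/2 = 2 - 2301*(-161) = 2 - ½*(-740922) = 2 + 370461 = 370463)
R(-1438, Q) + V = -891 + 370463 = 369572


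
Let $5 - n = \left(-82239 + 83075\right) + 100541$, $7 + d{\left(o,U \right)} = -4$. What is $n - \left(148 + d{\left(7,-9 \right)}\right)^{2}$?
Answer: $-120141$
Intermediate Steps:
$d{\left(o,U \right)} = -11$ ($d{\left(o,U \right)} = -7 - 4 = -11$)
$n = -101372$ ($n = 5 - \left(\left(-82239 + 83075\right) + 100541\right) = 5 - \left(836 + 100541\right) = 5 - 101377 = -101372$)
$n - \left(148 + d{\left(7,-9 \right)}\right)^{2} = -101372 - \left(148 - 11\right)^{2} = -101372 - 137^{2} = -101372 - 18769 = -120141$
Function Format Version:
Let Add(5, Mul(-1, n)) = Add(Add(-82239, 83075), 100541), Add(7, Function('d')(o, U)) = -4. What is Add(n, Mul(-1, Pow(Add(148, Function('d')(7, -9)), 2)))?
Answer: -120141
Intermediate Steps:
Function('d')(o, U) = -11 (Function('d')(o, U) = Add(-7, -4) = -11)
n = -101372 (n = Add(5, Mul(-1, Add(Add(-82239, 83075), 100541))) = Add(5, Mul(-1, Add(836, 100541))) = Add(5, Mul(-1, 101377)) = Add(5, -101377) = -101372)
Add(n, Mul(-1, Pow(Add(148, Function('d')(7, -9)), 2))) = Add(-101372, Mul(-1, Pow(Add(148, -11), 2))) = Add(-101372, Mul(-1, Pow(137, 2))) = Add(-101372, Mul(-1, 18769)) = Add(-101372, -18769) = -120141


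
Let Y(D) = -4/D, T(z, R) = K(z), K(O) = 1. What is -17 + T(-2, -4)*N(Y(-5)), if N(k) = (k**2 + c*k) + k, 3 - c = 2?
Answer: -369/25 ≈ -14.760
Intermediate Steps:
c = 1 (c = 3 - 1*2 = 3 - 2 = 1)
T(z, R) = 1
N(k) = k**2 + 2*k (N(k) = (k**2 + 1*k) + k = (k**2 + k) + k = (k + k**2) + k = k**2 + 2*k)
-17 + T(-2, -4)*N(Y(-5)) = -17 + 1*((-4/(-5))*(2 - 4/(-5))) = -17 + 1*((-4*(-1/5))*(2 - 4*(-1/5))) = -17 + 1*(4*(2 + 4/5)/5) = -17 + 1*((4/5)*(14/5)) = -17 + 1*(56/25) = -17 + 56/25 = -369/25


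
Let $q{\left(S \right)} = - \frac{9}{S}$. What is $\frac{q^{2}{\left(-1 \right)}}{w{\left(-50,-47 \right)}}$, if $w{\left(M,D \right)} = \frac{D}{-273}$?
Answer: $\frac{22113}{47} \approx 470.49$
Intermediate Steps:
$w{\left(M,D \right)} = - \frac{D}{273}$ ($w{\left(M,D \right)} = D \left(- \frac{1}{273}\right) = - \frac{D}{273}$)
$\frac{q^{2}{\left(-1 \right)}}{w{\left(-50,-47 \right)}} = \frac{\left(- \frac{9}{-1}\right)^{2}}{\left(- \frac{1}{273}\right) \left(-47\right)} = \frac{\left(\left(-9\right) \left(-1\right)\right)^{2}}{\frac{47}{273}} = 9^{2} \cdot \frac{273}{47} = 81 \cdot \frac{273}{47} = \frac{22113}{47}$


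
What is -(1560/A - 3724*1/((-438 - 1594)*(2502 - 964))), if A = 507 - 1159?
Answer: 304556807/127352552 ≈ 2.3914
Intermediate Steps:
A = -652
-(1560/A - 3724*1/((-438 - 1594)*(2502 - 964))) = -(1560/(-652) - 3724*1/((-438 - 1594)*(2502 - 964))) = -(1560*(-1/652) - 3724/(1538*(-2032))) = -(-390/163 - 3724/(-3125216)) = -(-390/163 - 3724*(-1/3125216)) = -(-390/163 + 931/781304) = -1*(-304556807/127352552) = 304556807/127352552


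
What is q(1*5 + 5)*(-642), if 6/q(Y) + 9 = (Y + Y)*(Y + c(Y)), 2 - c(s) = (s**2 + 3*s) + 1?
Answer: 3852/2389 ≈ 1.6124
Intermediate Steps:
c(s) = 1 - s**2 - 3*s (c(s) = 2 - ((s**2 + 3*s) + 1) = 2 - (1 + s**2 + 3*s) = 2 + (-1 - s**2 - 3*s) = 1 - s**2 - 3*s)
q(Y) = 6/(-9 + 2*Y*(1 - Y**2 - 2*Y)) (q(Y) = 6/(-9 + (Y + Y)*(Y + (1 - Y**2 - 3*Y))) = 6/(-9 + (2*Y)*(1 - Y**2 - 2*Y)) = 6/(-9 + 2*Y*(1 - Y**2 - 2*Y)))
q(1*5 + 5)*(-642) = -6/(9 - 2*(1*5 + 5) + 2*(1*5 + 5)**3 + 4*(1*5 + 5)**2)*(-642) = -6/(9 - 2*(5 + 5) + 2*(5 + 5)**3 + 4*(5 + 5)**2)*(-642) = -6/(9 - 2*10 + 2*10**3 + 4*10**2)*(-642) = -6/(9 - 20 + 2*1000 + 4*100)*(-642) = -6/(9 - 20 + 2000 + 400)*(-642) = -6/2389*(-642) = 3852/2389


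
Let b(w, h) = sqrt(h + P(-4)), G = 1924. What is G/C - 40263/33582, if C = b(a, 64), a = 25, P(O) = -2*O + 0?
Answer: -13421/11194 + 481*sqrt(2)/3 ≈ 225.55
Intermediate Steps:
P(O) = -2*O
b(w, h) = sqrt(8 + h) (b(w, h) = sqrt(h - 2*(-4)) = sqrt(h + 8) = sqrt(8 + h))
C = 6*sqrt(2) (C = sqrt(8 + 64) = sqrt(72) = 6*sqrt(2) ≈ 8.4853)
G/C - 40263/33582 = 1924/((6*sqrt(2))) - 40263/33582 = 1924*(sqrt(2)/12) - 40263*1/33582 = 481*sqrt(2)/3 - 13421/11194 = -13421/11194 + 481*sqrt(2)/3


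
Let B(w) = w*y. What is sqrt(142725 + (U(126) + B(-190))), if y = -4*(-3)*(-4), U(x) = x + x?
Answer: 11*sqrt(1257) ≈ 390.00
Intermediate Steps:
U(x) = 2*x
y = -48 (y = 12*(-4) = -48)
B(w) = -48*w (B(w) = w*(-48) = -48*w)
sqrt(142725 + (U(126) + B(-190))) = sqrt(142725 + (2*126 - 48*(-190))) = sqrt(142725 + (252 + 9120)) = sqrt(142725 + 9372) = sqrt(152097) = 11*sqrt(1257)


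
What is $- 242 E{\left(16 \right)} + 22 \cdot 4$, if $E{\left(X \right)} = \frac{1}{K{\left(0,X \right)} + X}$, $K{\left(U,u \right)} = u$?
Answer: $\frac{1287}{16} \approx 80.438$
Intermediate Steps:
$E{\left(X \right)} = \frac{1}{2 X}$ ($E{\left(X \right)} = \frac{1}{X + X} = \frac{1}{2 X}$)
$- 242 E{\left(16 \right)} + 22 \cdot 4 = - 242 \frac{1}{2 \cdot 16} + 22 \cdot 4 = - 242 \cdot \frac{1}{2} \cdot \frac{1}{16} + 88 = \left(-242\right) \frac{1}{32} + 88 = - \frac{121}{16} + 88 = \frac{1287}{16}$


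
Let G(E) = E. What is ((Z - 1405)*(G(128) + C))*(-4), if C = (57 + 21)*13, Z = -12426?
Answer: 63180008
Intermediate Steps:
C = 1014 (C = 78*13 = 1014)
((Z - 1405)*(G(128) + C))*(-4) = ((-12426 - 1405)*(128 + 1014))*(-4) = -13831*1142*(-4) = -15795002*(-4) = 63180008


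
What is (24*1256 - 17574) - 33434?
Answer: -20864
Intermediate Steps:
(24*1256 - 17574) - 33434 = (30144 - 17574) - 33434 = 12570 - 33434 = -20864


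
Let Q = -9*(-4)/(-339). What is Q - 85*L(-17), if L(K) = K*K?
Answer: -2775857/113 ≈ -24565.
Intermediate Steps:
L(K) = K²
Q = -12/113 (Q = 36*(-1/339) = -12/113 ≈ -0.10619)
Q - 85*L(-17) = -12/113 - 85*(-17)² = -12/113 - 85*289 = -12/113 - 24565 = -2775857/113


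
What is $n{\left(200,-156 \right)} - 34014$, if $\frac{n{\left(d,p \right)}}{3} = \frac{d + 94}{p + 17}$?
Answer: $- \frac{4728828}{139} \approx -34020.0$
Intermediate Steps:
$n{\left(d,p \right)} = \frac{3 \left(94 + d\right)}{17 + p}$ ($n{\left(d,p \right)} = 3 \frac{d + 94}{p + 17} = 3 \frac{94 + d}{17 + p} = \frac{3 \left(94 + d\right)}{17 + p}$)
$n{\left(200,-156 \right)} - 34014 = \frac{3 \left(94 + 200\right)}{17 - 156} - 34014 = 3 \frac{1}{-139} \cdot 294 - 34014 = 3 \left(- \frac{1}{139}\right) 294 - 34014 = - \frac{882}{139} - 34014 = - \frac{4728828}{139}$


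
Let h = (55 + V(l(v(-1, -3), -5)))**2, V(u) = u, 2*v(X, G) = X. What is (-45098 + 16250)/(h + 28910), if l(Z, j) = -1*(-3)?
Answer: -4808/5379 ≈ -0.89385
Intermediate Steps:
v(X, G) = X/2
l(Z, j) = 3
h = 3364 (h = (55 + 3)**2 = 58**2 = 3364)
(-45098 + 16250)/(h + 28910) = (-45098 + 16250)/(3364 + 28910) = -28848/32274 = -28848*1/32274 = -4808/5379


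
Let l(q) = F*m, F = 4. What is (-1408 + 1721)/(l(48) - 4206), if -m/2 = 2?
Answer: -313/4222 ≈ -0.074135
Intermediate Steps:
m = -4 (m = -2*2 = -4)
l(q) = -16 (l(q) = 4*(-4) = -16)
(-1408 + 1721)/(l(48) - 4206) = (-1408 + 1721)/(-16 - 4206) = 313/(-4222) = 313*(-1/4222) = -313/4222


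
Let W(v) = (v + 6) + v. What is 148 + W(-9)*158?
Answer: -1748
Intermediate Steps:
W(v) = 6 + 2*v (W(v) = (6 + v) + v = 6 + 2*v)
148 + W(-9)*158 = 148 + (6 + 2*(-9))*158 = 148 + (6 - 18)*158 = 148 - 12*158 = 148 - 1896 = -1748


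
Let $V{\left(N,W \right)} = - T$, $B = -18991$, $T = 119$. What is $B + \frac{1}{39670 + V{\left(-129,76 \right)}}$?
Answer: $- \frac{751113040}{39551} \approx -18991.0$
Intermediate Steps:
$V{\left(N,W \right)} = -119$ ($V{\left(N,W \right)} = \left(-1\right) 119 = -119$)
$B + \frac{1}{39670 + V{\left(-129,76 \right)}} = -18991 + \frac{1}{39670 - 119} = -18991 + \frac{1}{39551} = - \frac{751113040}{39551}$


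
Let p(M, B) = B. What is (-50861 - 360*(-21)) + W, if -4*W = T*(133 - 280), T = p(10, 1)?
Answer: -173057/4 ≈ -43264.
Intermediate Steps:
T = 1
W = 147/4 (W = -(133 - 280)/4 = -(-147)/4 = -1/4*(-147) = 147/4 ≈ 36.750)
(-50861 - 360*(-21)) + W = (-50861 - 360*(-21)) + 147/4 = (-50861 + 7560) + 147/4 = -43301 + 147/4 = -173057/4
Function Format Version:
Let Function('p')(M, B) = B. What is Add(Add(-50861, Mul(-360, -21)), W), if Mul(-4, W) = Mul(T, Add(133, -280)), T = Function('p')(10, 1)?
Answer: Rational(-173057, 4) ≈ -43264.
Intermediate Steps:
T = 1
W = Rational(147, 4) (W = Mul(Rational(-1, 4), Mul(1, Add(133, -280))) = Mul(Rational(-1, 4), Mul(1, -147)) = Mul(Rational(-1, 4), -147) = Rational(147, 4) ≈ 36.750)
Add(Add(-50861, Mul(-360, -21)), W) = Add(Add(-50861, Mul(-360, -21)), Rational(147, 4)) = Add(Add(-50861, 7560), Rational(147, 4)) = Add(-43301, Rational(147, 4)) = Rational(-173057, 4)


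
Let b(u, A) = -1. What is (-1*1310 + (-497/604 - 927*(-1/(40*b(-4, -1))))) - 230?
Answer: -9446547/6040 ≈ -1564.0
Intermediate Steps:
(-1*1310 + (-497/604 - 927*(-1/(40*b(-4, -1))))) - 230 = (-1*1310 + (-497/604 - 927/((8*(-5))*(-1)))) - 230 = (-1310 + (-497*1/604 - 927/((-40*(-1))))) - 230 = (-1310 + (-497/604 - 927/40)) - 230 = (-1310 - 144947/6040) - 230 = -8057347/6040 - 230 = -9446547/6040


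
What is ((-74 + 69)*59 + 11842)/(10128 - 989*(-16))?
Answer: 11547/25952 ≈ 0.44494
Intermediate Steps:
((-74 + 69)*59 + 11842)/(10128 - 989*(-16)) = (-5*59 + 11842)/(10128 + 15824) = (-295 + 11842)/25952 = 11547*(1/25952) = 11547/25952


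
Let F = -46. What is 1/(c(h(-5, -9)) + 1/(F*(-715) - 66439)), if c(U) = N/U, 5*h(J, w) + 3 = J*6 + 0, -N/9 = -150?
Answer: -369039/75485261 ≈ -0.0048889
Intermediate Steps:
N = 1350 (N = -9*(-150) = 1350)
h(J, w) = -3/5 + 6*J/5 (h(J, w) = -3/5 + (J*6 + 0)/5 = -3/5 + (6*J + 0)/5 = -3/5 + (6*J)/5 = -3/5 + 6*J/5)
c(U) = 1350/U
1/(c(h(-5, -9)) + 1/(F*(-715) - 66439)) = 1/(1350/(-3/5 + (6/5)*(-5)) + 1/(-46*(-715) - 66439)) = 1/(1350/(-3/5 - 6) + 1/(32890 - 66439)) = 1/(1350/(-33/5) + 1/(-33549)) = 1/(1350*(-5/33) - 1/33549) = 1/(-2250/11 - 1/33549) = 1/(-75485261/369039) = -369039/75485261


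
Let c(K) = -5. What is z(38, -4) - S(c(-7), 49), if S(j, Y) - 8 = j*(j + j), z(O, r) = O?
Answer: -20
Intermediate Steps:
S(j, Y) = 8 + 2*j² (S(j, Y) = 8 + j*(j + j) = 8 + j*(2*j) = 8 + 2*j²)
z(38, -4) - S(c(-7), 49) = 38 - (8 + 2*(-5)²) = 38 - (8 + 2*25) = 38 - (8 + 50) = 38 - 1*58 = 38 - 58 = -20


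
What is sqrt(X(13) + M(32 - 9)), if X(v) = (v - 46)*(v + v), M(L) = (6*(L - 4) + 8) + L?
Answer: I*sqrt(713) ≈ 26.702*I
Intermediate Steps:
M(L) = -16 + 7*L (M(L) = (6*(-4 + L) + 8) + L = ((-24 + 6*L) + 8) + L = (-16 + 6*L) + L = -16 + 7*L)
X(v) = 2*v*(-46 + v) (X(v) = (-46 + v)*(2*v) = 2*v*(-46 + v))
sqrt(X(13) + M(32 - 9)) = sqrt(2*13*(-46 + 13) + (-16 + 7*(32 - 9))) = sqrt(2*13*(-33) + (-16 + 7*23)) = sqrt(-858 + (-16 + 161)) = sqrt(-858 + 145) = sqrt(-713) = I*sqrt(713)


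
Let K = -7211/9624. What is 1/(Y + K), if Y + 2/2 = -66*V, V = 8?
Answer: -9624/5098307 ≈ -0.0018877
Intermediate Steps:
K = -7211/9624 (K = -7211*1/9624 = -7211/9624 ≈ -0.74927)
Y = -529 (Y = -1 - 66*8 = -1 - 528 = -529)
1/(Y + K) = 1/(-529 - 7211/9624) = 1/(-5098307/9624) = -9624/5098307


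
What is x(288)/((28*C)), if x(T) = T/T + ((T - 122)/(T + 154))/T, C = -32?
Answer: -63731/57028608 ≈ -0.0011175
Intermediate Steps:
x(T) = 1 + (-122 + T)/(T*(154 + T)) (x(T) = 1 + ((-122 + T)/(154 + T))/T = 1 + (-122 + T)/(T*(154 + T)))
x(288)/((28*C)) = ((-122 + 288² + 155*288)/(288*(154 + 288)))/((28*(-32))) = ((1/288)*(-122 + 82944 + 44640)/442)/(-896) = ((1/288)*(1/442)*127462)*(-1/896) = (63731/63648)*(-1/896) = -63731/57028608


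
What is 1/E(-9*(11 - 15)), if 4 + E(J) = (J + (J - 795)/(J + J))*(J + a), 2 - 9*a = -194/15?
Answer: 810/773341 ≈ 0.0010474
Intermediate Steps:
a = 224/135 (a = 2/9 - (-194)/(9*15) = 2/9 - ⅑*(-194/15) = 2/9 + 194/135 = 224/135 ≈ 1.6593)
E(J) = -4 + (224/135 + J)*(J + (-795 + J)/(2*J)) (E(J) = -4 + (J + (J - 795)/(J + J))*(J + 224/135) = -4 + (J + (-795 + J)/((2*J)))*(224/135 + J) = -4 + (J + (-795 + J)*(1/(2*J)))*(224/135 + J) = -4 + (J + (-795 + J)/(2*J))*(224/135 + J) = -4 + (224/135 + J)*(J + (-795 + J)/(2*J)))
1/E(-9*(11 - 15)) = 1/((-178080 + (-9*(11 - 15))*(-108181 + 270*(-9*(11 - 15))² + 583*(-9*(11 - 15))))/(270*((-9*(11 - 15))))) = 1/((-178080 + (-9*(-4))*(-108181 + 270*(-9*(-4))² + 583*(-9*(-4))))/(270*((-9*(-4))))) = 1/((1/270)*(-178080 + 36*(-108181 + 270*36² + 583*36))/36) = 1/((1/270)*(1/36)*(-178080 + 36*(-108181 + 270*1296 + 20988))) = 1/((1/270)*(1/36)*(-178080 + 36*(-108181 + 349920 + 20988))) = 1/((1/270)*(1/36)*(-178080 + 36*262727)) = 1/((1/270)*(1/36)*(-178080 + 9458172)) = 1/((1/270)*(1/36)*9280092) = 1/(773341/810) = 810/773341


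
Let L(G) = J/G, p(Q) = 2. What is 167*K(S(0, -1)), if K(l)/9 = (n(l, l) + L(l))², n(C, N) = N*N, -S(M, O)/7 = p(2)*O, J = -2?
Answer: 2825100423/49 ≈ 5.7655e+7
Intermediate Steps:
S(M, O) = -14*O
n(C, N) = N²
L(G) = -2/G
K(l) = 9*(l² - 2/l)²
167*K(S(0, -1)) = 167*(9*(-2 + (-14*(-1))³)²/(-14*(-1))²) = 167*(9*(-2 + 14³)²/14²) = 167*(9*(1/196)*(-2 + 2744)²) = 167*(9*(1/196)*2742²) = 167*(9*(1/196)*7518564) = 167*(16916769/49) = 2825100423/49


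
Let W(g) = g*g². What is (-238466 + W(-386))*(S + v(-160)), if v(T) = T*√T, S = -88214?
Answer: 5094439833308 + 36960590080*I*√10 ≈ 5.0944e+12 + 1.1688e+11*I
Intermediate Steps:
W(g) = g³
v(T) = T^(3/2)
(-238466 + W(-386))*(S + v(-160)) = (-238466 + (-386)³)*(-88214 + (-160)^(3/2)) = (-238466 - 57512456)*(-88214 - 640*I*√10) = -57750922*(-88214 - 640*I*√10) = 5094439833308 + 36960590080*I*√10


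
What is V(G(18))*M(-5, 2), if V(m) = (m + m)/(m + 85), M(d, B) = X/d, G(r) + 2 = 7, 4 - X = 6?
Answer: 2/45 ≈ 0.044444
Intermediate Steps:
X = -2 (X = 4 - 1*6 = 4 - 6 = -2)
G(r) = 5 (G(r) = -2 + 7 = 5)
M(d, B) = -2/d
V(m) = 2*m/(85 + m) (V(m) = (2*m)/(85 + m) = 2*m/(85 + m))
V(G(18))*M(-5, 2) = (2*5/(85 + 5))*(-2/(-5)) = (2*5/90)*(-2*(-⅕)) = (2*5*(1/90))*(⅖) = (⅑)*(⅖) = 2/45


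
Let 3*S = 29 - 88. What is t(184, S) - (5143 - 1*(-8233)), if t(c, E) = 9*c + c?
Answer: -11536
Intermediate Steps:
S = -59/3 (S = (29 - 88)/3 = (1/3)*(-59) = -59/3 ≈ -19.667)
t(c, E) = 10*c
t(184, S) - (5143 - 1*(-8233)) = 10*184 - (5143 - 1*(-8233)) = 1840 - (5143 + 8233) = 1840 - 1*13376 = 1840 - 13376 = -11536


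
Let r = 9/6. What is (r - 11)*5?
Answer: -95/2 ≈ -47.500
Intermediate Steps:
r = 3/2 (r = 9*(⅙) = 3/2 ≈ 1.5000)
(r - 11)*5 = (3/2 - 11)*5 = -19/2*5 = -95/2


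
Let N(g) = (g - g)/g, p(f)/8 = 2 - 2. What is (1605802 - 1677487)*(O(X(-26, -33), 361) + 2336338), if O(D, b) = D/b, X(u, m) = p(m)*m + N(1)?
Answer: -167480389530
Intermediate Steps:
p(f) = 0 (p(f) = 8*(2 - 2) = 8*0 = 0)
N(g) = 0 (N(g) = 0/g = 0)
X(u, m) = 0 (X(u, m) = 0*m + 0 = 0 + 0 = 0)
(1605802 - 1677487)*(O(X(-26, -33), 361) + 2336338) = (1605802 - 1677487)*(0/361 + 2336338) = -71685*(0*(1/361) + 2336338) = -71685*(0 + 2336338) = -71685*2336338 = -167480389530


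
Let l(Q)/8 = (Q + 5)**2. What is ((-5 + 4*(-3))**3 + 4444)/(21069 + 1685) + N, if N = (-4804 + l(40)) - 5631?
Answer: 131176341/22754 ≈ 5765.0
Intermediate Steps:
l(Q) = 8*(5 + Q)**2 (l(Q) = 8*(Q + 5)**2 = 8*(5 + Q)**2)
N = 5765 (N = (-4804 + 8*(5 + 40)**2) - 5631 = (-4804 + 8*45**2) - 5631 = (-4804 + 8*2025) - 5631 = (-4804 + 16200) - 5631 = 11396 - 5631 = 5765)
((-5 + 4*(-3))**3 + 4444)/(21069 + 1685) + N = ((-5 + 4*(-3))**3 + 4444)/(21069 + 1685) + 5765 = ((-5 - 12)**3 + 4444)/22754 + 5765 = ((-17)**3 + 4444)*(1/22754) + 5765 = (-4913 + 4444)*(1/22754) + 5765 = -469*1/22754 + 5765 = -469/22754 + 5765 = 131176341/22754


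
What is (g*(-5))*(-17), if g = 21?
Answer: 1785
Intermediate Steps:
(g*(-5))*(-17) = (21*(-5))*(-17) = -105*(-17) = 1785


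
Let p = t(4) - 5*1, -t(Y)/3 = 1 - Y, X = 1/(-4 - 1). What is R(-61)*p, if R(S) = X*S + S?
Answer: -976/5 ≈ -195.20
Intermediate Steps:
X = -⅕ (X = 1/(-5) = -⅕ ≈ -0.20000)
t(Y) = -3 + 3*Y (t(Y) = -3*(1 - Y) = -3 + 3*Y)
R(S) = 4*S/5 (R(S) = -S/5 + S = 4*S/5)
p = 4 (p = (-3 + 3*4) - 5*1 = (-3 + 12) - 5 = 9 - 5 = 4)
R(-61)*p = ((⅘)*(-61))*4 = -244/5*4 = -976/5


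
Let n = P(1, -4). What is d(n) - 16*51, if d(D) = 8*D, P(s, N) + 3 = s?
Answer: -832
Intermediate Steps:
P(s, N) = -3 + s
n = -2 (n = -3 + 1 = -2)
d(n) - 16*51 = 8*(-2) - 16*51 = -16 - 816 = -832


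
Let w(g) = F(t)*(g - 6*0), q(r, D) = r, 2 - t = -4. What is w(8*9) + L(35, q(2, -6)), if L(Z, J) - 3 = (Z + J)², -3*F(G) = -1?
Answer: 1396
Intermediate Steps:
t = 6 (t = 2 - 1*(-4) = 2 + 4 = 6)
F(G) = ⅓ (F(G) = -⅓*(-1) = ⅓)
L(Z, J) = 3 + (J + Z)² (L(Z, J) = 3 + (Z + J)² = 3 + (J + Z)²)
w(g) = g/3 (w(g) = (g - 6*0)/3 = (g + 0)/3 = g/3)
w(8*9) + L(35, q(2, -6)) = (8*9)/3 + (3 + (2 + 35)²) = (⅓)*72 + (3 + 37²) = 24 + (3 + 1369) = 24 + 1372 = 1396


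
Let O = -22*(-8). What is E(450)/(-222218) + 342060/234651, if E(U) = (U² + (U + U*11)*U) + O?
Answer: -90291361166/8690612653 ≈ -10.390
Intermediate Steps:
O = 176
E(U) = 176 + 13*U² (E(U) = (U² + (U + U*11)*U) + 176 = (U² + (U + 11*U)*U) + 176 = (U² + (12*U)*U) + 176 = (U² + 12*U²) + 176 = 13*U² + 176 = 176 + 13*U²)
E(450)/(-222218) + 342060/234651 = (176 + 13*450²)/(-222218) + 342060/234651 = (176 + 13*202500)*(-1/222218) + 342060*(1/234651) = (176 + 2632500)*(-1/222218) + 114020/78217 = 2632676*(-1/222218) + 114020/78217 = -1316338/111109 + 114020/78217 = -90291361166/8690612653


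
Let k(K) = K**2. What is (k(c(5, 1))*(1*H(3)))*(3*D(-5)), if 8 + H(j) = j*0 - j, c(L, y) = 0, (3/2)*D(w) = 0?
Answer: 0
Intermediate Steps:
D(w) = 0 (D(w) = (2/3)*0 = 0)
H(j) = -8 - j (H(j) = -8 + (j*0 - j) = -8 + (0 - j) = -8 - j)
(k(c(5, 1))*(1*H(3)))*(3*D(-5)) = (0**2*(1*(-8 - 1*3)))*(3*0) = (0*(1*(-8 - 3)))*0 = (0*(1*(-11)))*0 = (0*(-11))*0 = 0*0 = 0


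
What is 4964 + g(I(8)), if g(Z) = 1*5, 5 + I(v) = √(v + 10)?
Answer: 4969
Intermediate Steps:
I(v) = -5 + √(10 + v) (I(v) = -5 + √(v + 10) = -5 + √(10 + v))
g(Z) = 5
4964 + g(I(8)) = 4964 + 5 = 4969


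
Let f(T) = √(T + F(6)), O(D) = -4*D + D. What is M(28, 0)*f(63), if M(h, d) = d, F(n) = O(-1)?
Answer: 0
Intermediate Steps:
O(D) = -3*D
F(n) = 3 (F(n) = -3*(-1) = 3)
f(T) = √(3 + T) (f(T) = √(T + 3) = √(3 + T))
M(28, 0)*f(63) = 0*√(3 + 63) = 0*√66 = 0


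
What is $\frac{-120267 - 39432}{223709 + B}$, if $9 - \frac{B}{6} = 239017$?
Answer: $\frac{159699}{1210339} \approx 0.13195$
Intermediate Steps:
$B = -1434048$ ($B = 54 - 1434102 = -1434048$)
$\frac{-120267 - 39432}{223709 + B} = \frac{-120267 - 39432}{223709 - 1434048} = - \frac{159699}{-1210339} = \left(-159699\right) \left(- \frac{1}{1210339}\right) = \frac{159699}{1210339}$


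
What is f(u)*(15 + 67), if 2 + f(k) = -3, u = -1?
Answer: -410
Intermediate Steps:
f(k) = -5 (f(k) = -2 - 3 = -5)
f(u)*(15 + 67) = -5*(15 + 67) = -5*82 = -410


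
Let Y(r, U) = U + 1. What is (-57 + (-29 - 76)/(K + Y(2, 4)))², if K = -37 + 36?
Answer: 110889/16 ≈ 6930.6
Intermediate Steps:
K = -1
Y(r, U) = 1 + U
(-57 + (-29 - 76)/(K + Y(2, 4)))² = (-57 + (-29 - 76)/(-1 + (1 + 4)))² = (-57 - 105/(-1 + 5))² = (-57 - 105/4)² = (-333/4)² = 110889/16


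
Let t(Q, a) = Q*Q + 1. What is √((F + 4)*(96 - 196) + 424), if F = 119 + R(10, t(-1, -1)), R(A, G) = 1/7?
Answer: 204*I*√14/7 ≈ 109.04*I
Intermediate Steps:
t(Q, a) = 1 + Q² (t(Q, a) = Q² + 1 = 1 + Q²)
R(A, G) = ⅐
F = 834/7 (F = 119 + ⅐ = 834/7 ≈ 119.14)
√((F + 4)*(96 - 196) + 424) = √((834/7 + 4)*(96 - 196) + 424) = √((862/7)*(-100) + 424) = √(-86200/7 + 424) = √(-83232/7) = 204*I*√14/7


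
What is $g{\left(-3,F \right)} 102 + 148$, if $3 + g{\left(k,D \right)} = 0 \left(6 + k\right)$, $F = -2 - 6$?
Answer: $-158$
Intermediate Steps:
$F = -8$
$g{\left(k,D \right)} = -3$ ($g{\left(k,D \right)} = -3 + 0 \left(6 + k\right) = -3 + 0 = -3$)
$g{\left(-3,F \right)} 102 + 148 = \left(-3\right) 102 + 148 = -306 + 148 = -158$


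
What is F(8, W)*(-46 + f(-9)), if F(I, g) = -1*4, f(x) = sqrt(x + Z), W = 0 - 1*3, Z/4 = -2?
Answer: 184 - 4*I*sqrt(17) ≈ 184.0 - 16.492*I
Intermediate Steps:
Z = -8 (Z = 4*(-2) = -8)
W = -3 (W = 0 - 3 = -3)
f(x) = sqrt(-8 + x) (f(x) = sqrt(x - 8) = sqrt(-8 + x))
F(I, g) = -4
F(8, W)*(-46 + f(-9)) = -4*(-46 + sqrt(-8 - 9)) = -4*(-46 + sqrt(-17)) = -4*(-46 + I*sqrt(17)) = 184 - 4*I*sqrt(17)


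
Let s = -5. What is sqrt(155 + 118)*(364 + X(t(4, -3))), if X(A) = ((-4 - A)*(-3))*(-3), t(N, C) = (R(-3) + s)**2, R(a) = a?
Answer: -248*sqrt(273) ≈ -4097.6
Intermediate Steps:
t(N, C) = 64 (t(N, C) = (-3 - 5)**2 = (-8)**2 = 64)
X(A) = -36 - 9*A (X(A) = (12 + 3*A)*(-3) = -36 - 9*A)
sqrt(155 + 118)*(364 + X(t(4, -3))) = sqrt(155 + 118)*(364 + (-36 - 9*64)) = sqrt(273)*(364 + (-36 - 576)) = sqrt(273)*(364 - 612) = sqrt(273)*(-248) = -248*sqrt(273)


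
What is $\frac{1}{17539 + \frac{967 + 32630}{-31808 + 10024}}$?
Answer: $\frac{21784}{382035979} \approx 5.7021 \cdot 10^{-5}$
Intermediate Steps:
$\frac{1}{17539 + \frac{967 + 32630}{-31808 + 10024}} = \frac{1}{17539 + \frac{33597}{-21784}} = \frac{1}{17539 + 33597 \left(- \frac{1}{21784}\right)} = \frac{1}{17539 - \frac{33597}{21784}} = \frac{1}{\frac{382035979}{21784}} = \frac{21784}{382035979}$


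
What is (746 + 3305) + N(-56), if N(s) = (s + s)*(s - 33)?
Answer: 14019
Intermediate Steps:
N(s) = 2*s*(-33 + s) (N(s) = (2*s)*(-33 + s) = 2*s*(-33 + s))
(746 + 3305) + N(-56) = (746 + 3305) + 2*(-56)*(-33 - 56) = 4051 + 2*(-56)*(-89) = 4051 + 9968 = 14019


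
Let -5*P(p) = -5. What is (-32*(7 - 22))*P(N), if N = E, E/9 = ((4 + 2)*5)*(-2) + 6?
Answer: 480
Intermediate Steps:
E = -486 (E = 9*(((4 + 2)*5)*(-2) + 6) = 9*((6*5)*(-2) + 6) = 9*(30*(-2) + 6) = 9*(-60 + 6) = 9*(-54) = -486)
N = -486
P(p) = 1 (P(p) = -1/5*(-5) = 1)
(-32*(7 - 22))*P(N) = -32*(7 - 22)*1 = -32*(-15)*1 = 480*1 = 480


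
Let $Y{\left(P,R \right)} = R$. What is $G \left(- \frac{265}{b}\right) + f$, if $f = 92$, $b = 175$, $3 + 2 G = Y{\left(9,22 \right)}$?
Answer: $\frac{5433}{70} \approx 77.614$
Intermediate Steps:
$G = \frac{19}{2}$ ($G = - \frac{3}{2} + \frac{1}{2} \cdot 22 = - \frac{3}{2} + 11 = \frac{19}{2} \approx 9.5$)
$G \left(- \frac{265}{b}\right) + f = \frac{19 \left(- \frac{265}{175}\right)}{2} + 92 = \frac{19 \left(\left(-265\right) \frac{1}{175}\right)}{2} + 92 = \frac{19}{2} \left(- \frac{53}{35}\right) + 92 = - \frac{1007}{70} + 92 = \frac{5433}{70}$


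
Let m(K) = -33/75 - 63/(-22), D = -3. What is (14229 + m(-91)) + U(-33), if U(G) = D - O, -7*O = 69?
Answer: 54817381/3850 ≈ 14238.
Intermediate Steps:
O = -69/7 (O = -⅐*69 = -69/7 ≈ -9.8571)
m(K) = 1333/550 (m(K) = -33*1/75 - 63*(-1/22) = -11/25 + 63/22 = 1333/550)
U(G) = 48/7 (U(G) = -3 - 1*(-69/7) = -3 + 69/7 = 48/7)
(14229 + m(-91)) + U(-33) = (14229 + 1333/550) + 48/7 = 7827283/550 + 48/7 = 54817381/3850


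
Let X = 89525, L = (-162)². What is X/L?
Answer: 89525/26244 ≈ 3.4113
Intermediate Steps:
L = 26244
X/L = 89525/26244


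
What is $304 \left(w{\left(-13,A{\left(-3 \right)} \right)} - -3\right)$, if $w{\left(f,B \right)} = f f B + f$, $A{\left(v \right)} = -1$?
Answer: $-54416$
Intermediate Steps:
$w{\left(f,B \right)} = f + B f^{2}$ ($w{\left(f,B \right)} = f^{2} B + f = B f^{2} + f = f + B f^{2}$)
$304 \left(w{\left(-13,A{\left(-3 \right)} \right)} - -3\right) = 304 \left(- 13 \left(1 - -13\right) - -3\right) = 304 \left(- 13 \left(1 + 13\right) + 3\right) = 304 \left(\left(-13\right) 14 + 3\right) = 304 \left(-182 + 3\right) = 304 \left(-179\right) = -54416$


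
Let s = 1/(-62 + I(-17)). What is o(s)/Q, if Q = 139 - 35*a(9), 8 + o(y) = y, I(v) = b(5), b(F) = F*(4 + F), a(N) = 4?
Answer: 137/17 ≈ 8.0588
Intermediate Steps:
I(v) = 45 (I(v) = 5*(4 + 5) = 5*9 = 45)
s = -1/17 (s = 1/(-62 + 45) = 1/(-17) = -1/17 ≈ -0.058824)
o(y) = -8 + y
Q = -1 (Q = 139 - 35*4 = 139 - 140 = -1)
o(s)/Q = (-8 - 1/17)/(-1) = -137/17*(-1) = 137/17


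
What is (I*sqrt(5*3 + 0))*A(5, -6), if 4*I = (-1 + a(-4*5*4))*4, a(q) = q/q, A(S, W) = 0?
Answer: 0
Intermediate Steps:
a(q) = 1
I = 0 (I = ((-1 + 1)*4)/4 = (0*4)/4 = (1/4)*0 = 0)
(I*sqrt(5*3 + 0))*A(5, -6) = (0*sqrt(5*3 + 0))*0 = (0*sqrt(15 + 0))*0 = (0*sqrt(15))*0 = 0*0 = 0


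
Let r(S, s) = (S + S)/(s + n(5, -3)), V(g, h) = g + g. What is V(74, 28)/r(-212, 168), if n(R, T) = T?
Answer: -6105/106 ≈ -57.594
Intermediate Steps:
V(g, h) = 2*g
r(S, s) = 2*S/(-3 + s) (r(S, s) = (S + S)/(s - 3) = (2*S)/(-3 + s) = 2*S/(-3 + s))
V(74, 28)/r(-212, 168) = (2*74)/((2*(-212)/(-3 + 168))) = 148/((2*(-212)/165)) = 148/((2*(-212)*(1/165))) = 148/(-424/165) = 148*(-165/424) = -6105/106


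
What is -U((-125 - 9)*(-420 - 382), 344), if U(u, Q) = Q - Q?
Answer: 0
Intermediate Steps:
U(u, Q) = 0
-U((-125 - 9)*(-420 - 382), 344) = -1*0 = 0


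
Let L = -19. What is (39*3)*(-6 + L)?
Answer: -2925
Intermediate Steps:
(39*3)*(-6 + L) = (39*3)*(-6 - 19) = 117*(-25) = -2925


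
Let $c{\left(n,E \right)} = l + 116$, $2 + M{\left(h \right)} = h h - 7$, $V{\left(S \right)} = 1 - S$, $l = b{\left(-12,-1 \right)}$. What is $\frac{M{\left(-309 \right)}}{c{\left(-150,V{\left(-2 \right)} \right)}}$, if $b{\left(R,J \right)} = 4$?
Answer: $\frac{3978}{5} \approx 795.6$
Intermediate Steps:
$l = 4$
$M{\left(h \right)} = -9 + h^{2}$ ($M{\left(h \right)} = -2 + \left(h h - 7\right) = -2 + \left(h^{2} - 7\right) = -2 + \left(-7 + h^{2}\right) = -9 + h^{2}$)
$c{\left(n,E \right)} = 120$ ($c{\left(n,E \right)} = 4 + 116 = 120$)
$\frac{M{\left(-309 \right)}}{c{\left(-150,V{\left(-2 \right)} \right)}} = \frac{-9 + \left(-309\right)^{2}}{120} = \left(-9 + 95481\right) \frac{1}{120} = 95472 \cdot \frac{1}{120} = \frac{3978}{5}$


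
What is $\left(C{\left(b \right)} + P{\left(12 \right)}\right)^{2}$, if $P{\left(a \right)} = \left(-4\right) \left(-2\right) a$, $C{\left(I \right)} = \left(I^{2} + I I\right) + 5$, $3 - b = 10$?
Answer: $39601$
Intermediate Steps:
$b = -7$ ($b = 3 - 10 = -7$)
$C{\left(I \right)} = 5 + 2 I^{2}$ ($C{\left(I \right)} = \left(I^{2} + I^{2}\right) + 5 = 2 I^{2} + 5 = 5 + 2 I^{2}$)
$P{\left(a \right)} = 8 a$
$\left(C{\left(b \right)} + P{\left(12 \right)}\right)^{2} = \left(\left(5 + 2 \left(-7\right)^{2}\right) + 8 \cdot 12\right)^{2} = \left(\left(5 + 2 \cdot 49\right) + 96\right)^{2} = \left(\left(5 + 98\right) + 96\right)^{2} = \left(103 + 96\right)^{2} = 199^{2} = 39601$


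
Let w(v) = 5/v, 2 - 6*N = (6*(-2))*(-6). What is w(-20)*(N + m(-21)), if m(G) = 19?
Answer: -11/6 ≈ -1.8333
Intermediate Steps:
N = -35/3 (N = 1/3 - 6*(-2)*(-6)/6 = 1/3 - (-2)*(-6) = 1/3 - 1/6*72 = 1/3 - 12 = -35/3 ≈ -11.667)
w(-20)*(N + m(-21)) = (5/(-20))*(-35/3 + 19) = (5*(-1/20))*(22/3) = -1/4*22/3 = -11/6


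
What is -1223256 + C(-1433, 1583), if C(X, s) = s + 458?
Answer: -1221215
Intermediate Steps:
C(X, s) = 458 + s
-1223256 + C(-1433, 1583) = -1223256 + (458 + 1583) = -1223256 + 2041 = -1221215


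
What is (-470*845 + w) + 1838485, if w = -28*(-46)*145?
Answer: 1628095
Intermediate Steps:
w = 186760 (w = 1288*145 = 186760)
(-470*845 + w) + 1838485 = (-470*845 + 186760) + 1838485 = (-397150 + 186760) + 1838485 = -210390 + 1838485 = 1628095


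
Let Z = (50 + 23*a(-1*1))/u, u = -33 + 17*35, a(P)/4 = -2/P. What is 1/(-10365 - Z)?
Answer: -281/2912682 ≈ -9.6475e-5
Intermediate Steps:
a(P) = -8/P (a(P) = 4*(-2/P) = -8/P)
u = 562 (u = -33 + 595 = 562)
Z = 117/281 (Z = (50 + 23*(-8/((-1*1))))/562 = (50 + 23*(-8/(-1)))*(1/562) = (50 + 23*(-8*(-1)))*(1/562) = (50 + 23*8)*(1/562) = (50 + 184)*(1/562) = 234*(1/562) = 117/281 ≈ 0.41637)
1/(-10365 - Z) = 1/(-10365 - 1*117/281) = 1/(-10365 - 117/281) = 1/(-2912682/281) = -281/2912682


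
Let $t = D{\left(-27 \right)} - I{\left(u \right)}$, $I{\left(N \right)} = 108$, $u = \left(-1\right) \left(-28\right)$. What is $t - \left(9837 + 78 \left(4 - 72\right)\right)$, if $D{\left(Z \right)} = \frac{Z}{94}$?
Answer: $- \frac{436281}{94} \approx -4641.3$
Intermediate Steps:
$D{\left(Z \right)} = \frac{Z}{94}$ ($D{\left(Z \right)} = Z \frac{1}{94} = \frac{Z}{94}$)
$u = 28$
$t = - \frac{10179}{94}$ ($t = \frac{1}{94} \left(-27\right) - 108 = - \frac{27}{94} - 108 = - \frac{10179}{94} \approx -108.29$)
$t - \left(9837 + 78 \left(4 - 72\right)\right) = - \frac{10179}{94} - \left(9837 + 78 \left(4 - 72\right)\right) = - \frac{10179}{94} - 4533 = - \frac{436281}{94}$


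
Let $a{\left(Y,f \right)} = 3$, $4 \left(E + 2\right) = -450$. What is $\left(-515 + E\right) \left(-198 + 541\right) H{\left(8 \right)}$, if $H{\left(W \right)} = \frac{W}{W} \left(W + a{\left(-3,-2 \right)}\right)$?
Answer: $- \frac{4750207}{2} \approx -2.3751 \cdot 10^{6}$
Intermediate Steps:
$E = - \frac{229}{2}$ ($E = -2 + \frac{1}{4} \left(-450\right) = -2 - \frac{225}{2} = - \frac{229}{2} \approx -114.5$)
$H{\left(W \right)} = 3 + W$ ($H{\left(W \right)} = \frac{W}{W} \left(W + 3\right) = 1 \left(3 + W\right) = 3 + W$)
$\left(-515 + E\right) \left(-198 + 541\right) H{\left(8 \right)} = \left(-515 - \frac{229}{2}\right) \left(-198 + 541\right) \left(3 + 8\right) = \left(- \frac{1259}{2}\right) 343 \cdot 11 = \left(- \frac{431837}{2}\right) 11 = - \frac{4750207}{2}$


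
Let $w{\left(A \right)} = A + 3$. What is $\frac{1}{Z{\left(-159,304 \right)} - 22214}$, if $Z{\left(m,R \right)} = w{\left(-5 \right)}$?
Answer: $- \frac{1}{22216} \approx -4.5013 \cdot 10^{-5}$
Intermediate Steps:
$w{\left(A \right)} = 3 + A$
$Z{\left(m,R \right)} = -2$ ($Z{\left(m,R \right)} = 3 - 5 = -2$)
$\frac{1}{Z{\left(-159,304 \right)} - 22214} = \frac{1}{-2 - 22214} = \frac{1}{-22216} = - \frac{1}{22216}$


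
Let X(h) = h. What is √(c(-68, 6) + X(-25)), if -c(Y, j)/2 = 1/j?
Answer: 2*I*√57/3 ≈ 5.0332*I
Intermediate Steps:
c(Y, j) = -2/j
√(c(-68, 6) + X(-25)) = √(-2/6 - 25) = √(-2*⅙ - 25) = √(-⅓ - 25) = √(-76/3) = 2*I*√57/3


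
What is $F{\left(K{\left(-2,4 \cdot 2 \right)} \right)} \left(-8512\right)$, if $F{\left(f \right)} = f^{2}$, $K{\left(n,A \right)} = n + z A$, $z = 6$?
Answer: $-18011392$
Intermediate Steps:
$K{\left(n,A \right)} = n + 6 A$
$F{\left(K{\left(-2,4 \cdot 2 \right)} \right)} \left(-8512\right) = \left(-2 + 6 \cdot 4 \cdot 2\right)^{2} \left(-8512\right) = \left(-2 + 6 \cdot 8\right)^{2} \left(-8512\right) = \left(-2 + 48\right)^{2} \left(-8512\right) = 46^{2} \left(-8512\right) = 2116 \left(-8512\right) = -18011392$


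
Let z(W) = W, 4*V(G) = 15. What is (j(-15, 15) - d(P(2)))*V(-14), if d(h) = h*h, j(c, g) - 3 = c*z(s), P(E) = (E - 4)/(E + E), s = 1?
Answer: -735/16 ≈ -45.938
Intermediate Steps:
V(G) = 15/4 (V(G) = (¼)*15 = 15/4)
P(E) = (-4 + E)/(2*E) (P(E) = (-4 + E)/((2*E)) = (-4 + E)*(1/(2*E)) = (-4 + E)/(2*E))
j(c, g) = 3 + c (j(c, g) = 3 + c*1 = 3 + c)
d(h) = h²
(j(-15, 15) - d(P(2)))*V(-14) = ((3 - 15) - ((½)*(-4 + 2)/2)²)*(15/4) = (-12 - ((½)*(½)*(-2))²)*(15/4) = (-12 - (-½)²)*(15/4) = (-12 - 1*¼)*(15/4) = (-12 - ¼)*(15/4) = -49/4*15/4 = -735/16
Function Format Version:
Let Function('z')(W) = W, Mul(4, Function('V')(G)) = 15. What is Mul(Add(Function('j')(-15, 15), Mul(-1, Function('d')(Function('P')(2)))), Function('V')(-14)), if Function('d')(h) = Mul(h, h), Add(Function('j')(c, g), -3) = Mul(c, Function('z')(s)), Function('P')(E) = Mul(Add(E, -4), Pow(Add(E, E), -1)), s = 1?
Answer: Rational(-735, 16) ≈ -45.938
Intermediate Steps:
Function('V')(G) = Rational(15, 4) (Function('V')(G) = Mul(Rational(1, 4), 15) = Rational(15, 4))
Function('P')(E) = Mul(Rational(1, 2), Pow(E, -1), Add(-4, E)) (Function('P')(E) = Mul(Add(-4, E), Pow(Mul(2, E), -1)) = Mul(Add(-4, E), Mul(Rational(1, 2), Pow(E, -1))) = Mul(Rational(1, 2), Pow(E, -1), Add(-4, E)))
Function('j')(c, g) = Add(3, c) (Function('j')(c, g) = Add(3, Mul(c, 1)) = Add(3, c))
Function('d')(h) = Pow(h, 2)
Mul(Add(Function('j')(-15, 15), Mul(-1, Function('d')(Function('P')(2)))), Function('V')(-14)) = Mul(Add(Add(3, -15), Mul(-1, Pow(Mul(Rational(1, 2), Pow(2, -1), Add(-4, 2)), 2))), Rational(15, 4)) = Mul(Add(-12, Mul(-1, Pow(Mul(Rational(1, 2), Rational(1, 2), -2), 2))), Rational(15, 4)) = Mul(Add(-12, Mul(-1, Pow(Rational(-1, 2), 2))), Rational(15, 4)) = Mul(Add(-12, Mul(-1, Rational(1, 4))), Rational(15, 4)) = Mul(Add(-12, Rational(-1, 4)), Rational(15, 4)) = Mul(Rational(-49, 4), Rational(15, 4)) = Rational(-735, 16)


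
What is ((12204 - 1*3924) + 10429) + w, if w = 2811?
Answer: 21520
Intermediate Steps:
((12204 - 1*3924) + 10429) + w = ((12204 - 1*3924) + 10429) + 2811 = ((12204 - 3924) + 10429) + 2811 = (8280 + 10429) + 2811 = 18709 + 2811 = 21520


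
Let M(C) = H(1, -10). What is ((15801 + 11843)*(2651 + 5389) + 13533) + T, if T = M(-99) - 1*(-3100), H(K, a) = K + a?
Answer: 222274384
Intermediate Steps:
M(C) = -9 (M(C) = 1 - 10 = -9)
T = 3091 (T = -9 - 1*(-3100) = -9 + 3100 = 3091)
((15801 + 11843)*(2651 + 5389) + 13533) + T = ((15801 + 11843)*(2651 + 5389) + 13533) + 3091 = (27644*8040 + 13533) + 3091 = (222257760 + 13533) + 3091 = 222271293 + 3091 = 222274384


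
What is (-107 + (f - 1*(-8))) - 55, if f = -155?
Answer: -309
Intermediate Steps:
(-107 + (f - 1*(-8))) - 55 = (-107 + (-155 - 1*(-8))) - 55 = (-107 + (-155 + 8)) - 55 = (-107 - 147) - 55 = -254 - 55 = -309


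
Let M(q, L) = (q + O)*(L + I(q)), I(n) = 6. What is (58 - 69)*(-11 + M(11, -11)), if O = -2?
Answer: 616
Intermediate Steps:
M(q, L) = (-2 + q)*(6 + L) (M(q, L) = (q - 2)*(L + 6) = (-2 + q)*(6 + L))
(58 - 69)*(-11 + M(11, -11)) = (58 - 69)*(-11 + (-12 - 2*(-11) + 6*11 - 11*11)) = -11*(-11 + (-12 + 22 + 66 - 121)) = -11*(-11 - 45) = -11*(-56) = 616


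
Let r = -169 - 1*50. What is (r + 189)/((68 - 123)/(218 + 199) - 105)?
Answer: 1251/4384 ≈ 0.28536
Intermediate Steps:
r = -219 (r = -169 - 50 = -219)
(r + 189)/((68 - 123)/(218 + 199) - 105) = (-219 + 189)/((68 - 123)/(218 + 199) - 105) = -30/(-55/417 - 105) = -30/(-43840/417) = -30*(-417/43840) = 1251/4384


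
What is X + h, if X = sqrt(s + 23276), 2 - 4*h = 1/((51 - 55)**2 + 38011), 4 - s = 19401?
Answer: 76053/152108 + 3*sqrt(431) ≈ 62.782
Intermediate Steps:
s = -19397 (s = 4 - 1*19401 = 4 - 19401 = -19397)
h = 76053/152108 (h = 1/2 - 1/(4*((51 - 55)**2 + 38011)) = 1/2 - 1/(4*((-4)**2 + 38011)) = 1/2 - 1/(4*(16 + 38011)) = 1/2 - 1/4/38027 = 1/2 - 1/4*1/38027 = 1/2 - 1/152108 = 76053/152108 ≈ 0.49999)
X = 3*sqrt(431) (X = sqrt(-19397 + 23276) = sqrt(3879) = 3*sqrt(431) ≈ 62.282)
X + h = 3*sqrt(431) + 76053/152108 = 76053/152108 + 3*sqrt(431)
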